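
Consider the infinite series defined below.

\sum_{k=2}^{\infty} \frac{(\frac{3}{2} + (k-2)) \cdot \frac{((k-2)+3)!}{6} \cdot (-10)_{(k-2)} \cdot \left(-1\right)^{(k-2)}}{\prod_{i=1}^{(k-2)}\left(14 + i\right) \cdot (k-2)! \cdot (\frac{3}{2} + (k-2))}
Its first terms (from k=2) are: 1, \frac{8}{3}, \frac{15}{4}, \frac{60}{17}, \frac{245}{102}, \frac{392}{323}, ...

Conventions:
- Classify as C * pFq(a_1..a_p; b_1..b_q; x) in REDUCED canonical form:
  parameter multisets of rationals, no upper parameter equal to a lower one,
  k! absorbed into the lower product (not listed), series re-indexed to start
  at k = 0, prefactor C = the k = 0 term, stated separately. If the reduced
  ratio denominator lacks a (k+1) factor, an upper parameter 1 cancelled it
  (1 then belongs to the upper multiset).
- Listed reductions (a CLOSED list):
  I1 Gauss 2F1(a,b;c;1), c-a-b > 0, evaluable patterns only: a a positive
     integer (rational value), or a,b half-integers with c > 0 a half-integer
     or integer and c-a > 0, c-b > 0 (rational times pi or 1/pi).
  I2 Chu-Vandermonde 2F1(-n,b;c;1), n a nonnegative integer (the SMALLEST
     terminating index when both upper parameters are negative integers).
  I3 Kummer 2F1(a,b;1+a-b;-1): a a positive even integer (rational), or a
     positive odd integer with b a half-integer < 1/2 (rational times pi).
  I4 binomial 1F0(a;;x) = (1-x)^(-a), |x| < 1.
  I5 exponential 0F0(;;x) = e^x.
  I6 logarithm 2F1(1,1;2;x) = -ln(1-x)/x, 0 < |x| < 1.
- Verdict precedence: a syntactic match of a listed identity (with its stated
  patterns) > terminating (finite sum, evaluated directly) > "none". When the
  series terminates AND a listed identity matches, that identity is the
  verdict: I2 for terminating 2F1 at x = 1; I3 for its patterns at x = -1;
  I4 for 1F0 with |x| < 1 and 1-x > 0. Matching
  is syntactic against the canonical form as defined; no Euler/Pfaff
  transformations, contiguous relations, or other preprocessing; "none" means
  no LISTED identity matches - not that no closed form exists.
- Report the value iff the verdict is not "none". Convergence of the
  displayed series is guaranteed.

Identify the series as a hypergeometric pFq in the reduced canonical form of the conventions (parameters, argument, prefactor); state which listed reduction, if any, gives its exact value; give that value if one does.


Key observation: t_0 being 1, the factorial ratio (C = 1, x = -1) (k+a-1)!/(a-1)! is a rising factorial (a)_k.
Adjacent-term ratio: r(k) = -1 * (k-10) (k+4) / [(k+15) (k+1)] ; factor over Q: parameters, x = -1, and C = 1.

Classification (C = 1): 2F1 with upper {-10, 4}, lower {15}, argument x = -1. Verdict at x = -1: the Kummer evaluation I3 matches (x = -1; c = 15 equals 1+a-b for upper {-10, 4}: listed pattern). Its exact value is \frac{91}{6}.


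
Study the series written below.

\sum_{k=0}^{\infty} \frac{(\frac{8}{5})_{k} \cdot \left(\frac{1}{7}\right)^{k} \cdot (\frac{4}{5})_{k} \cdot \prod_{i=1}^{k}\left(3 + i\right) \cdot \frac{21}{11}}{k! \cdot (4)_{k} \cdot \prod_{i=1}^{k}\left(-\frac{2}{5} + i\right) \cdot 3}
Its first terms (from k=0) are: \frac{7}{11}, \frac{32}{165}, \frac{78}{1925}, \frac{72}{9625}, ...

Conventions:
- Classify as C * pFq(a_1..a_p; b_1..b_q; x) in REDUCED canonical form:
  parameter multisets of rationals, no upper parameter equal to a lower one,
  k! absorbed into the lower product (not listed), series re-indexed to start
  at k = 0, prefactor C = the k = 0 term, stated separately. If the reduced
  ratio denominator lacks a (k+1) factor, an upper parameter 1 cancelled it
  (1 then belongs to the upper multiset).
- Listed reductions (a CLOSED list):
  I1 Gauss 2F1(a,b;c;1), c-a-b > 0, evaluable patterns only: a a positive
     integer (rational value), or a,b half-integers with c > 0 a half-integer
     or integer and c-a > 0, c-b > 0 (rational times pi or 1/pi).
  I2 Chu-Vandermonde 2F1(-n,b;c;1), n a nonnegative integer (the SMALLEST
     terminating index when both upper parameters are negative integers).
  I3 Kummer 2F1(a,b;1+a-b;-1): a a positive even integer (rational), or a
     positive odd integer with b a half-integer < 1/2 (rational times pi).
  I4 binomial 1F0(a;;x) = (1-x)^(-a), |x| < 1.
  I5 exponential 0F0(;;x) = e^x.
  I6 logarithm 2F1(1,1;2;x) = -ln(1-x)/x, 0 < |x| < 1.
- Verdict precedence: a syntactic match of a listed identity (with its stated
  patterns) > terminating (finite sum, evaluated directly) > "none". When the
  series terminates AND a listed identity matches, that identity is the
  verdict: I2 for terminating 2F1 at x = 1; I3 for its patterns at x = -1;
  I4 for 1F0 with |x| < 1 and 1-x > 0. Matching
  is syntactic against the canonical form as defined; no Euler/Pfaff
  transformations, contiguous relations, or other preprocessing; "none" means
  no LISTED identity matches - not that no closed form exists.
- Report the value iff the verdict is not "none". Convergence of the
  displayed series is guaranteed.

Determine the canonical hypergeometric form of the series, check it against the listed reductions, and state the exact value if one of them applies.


Key observation: t_0 = \frac{7}{11} here, and the running product (C = 7/11) telescopes to a rising factorial.
Consecutive-term ratio: r(k) = \frac{1}{7} * (k+\frac{4}{5}) (k+\frac{8}{5}) / [(k+\frac{3}{5}) (k+1)] - rational in k. x = \frac{1}{7}; t_0 = \frac{7}{11}; negate the roots.

Classification (C = \frac{7}{11}): 2F1 with upper {\frac{4}{5}, \frac{8}{5}}, lower {\frac{3}{5}}, argument x = \frac{1}{7}. Verdict: none. No listed pattern accepts 2F1(\frac{4}{5}, \frac{8}{5}; \frac{3}{5}; \frac{1}{7}).


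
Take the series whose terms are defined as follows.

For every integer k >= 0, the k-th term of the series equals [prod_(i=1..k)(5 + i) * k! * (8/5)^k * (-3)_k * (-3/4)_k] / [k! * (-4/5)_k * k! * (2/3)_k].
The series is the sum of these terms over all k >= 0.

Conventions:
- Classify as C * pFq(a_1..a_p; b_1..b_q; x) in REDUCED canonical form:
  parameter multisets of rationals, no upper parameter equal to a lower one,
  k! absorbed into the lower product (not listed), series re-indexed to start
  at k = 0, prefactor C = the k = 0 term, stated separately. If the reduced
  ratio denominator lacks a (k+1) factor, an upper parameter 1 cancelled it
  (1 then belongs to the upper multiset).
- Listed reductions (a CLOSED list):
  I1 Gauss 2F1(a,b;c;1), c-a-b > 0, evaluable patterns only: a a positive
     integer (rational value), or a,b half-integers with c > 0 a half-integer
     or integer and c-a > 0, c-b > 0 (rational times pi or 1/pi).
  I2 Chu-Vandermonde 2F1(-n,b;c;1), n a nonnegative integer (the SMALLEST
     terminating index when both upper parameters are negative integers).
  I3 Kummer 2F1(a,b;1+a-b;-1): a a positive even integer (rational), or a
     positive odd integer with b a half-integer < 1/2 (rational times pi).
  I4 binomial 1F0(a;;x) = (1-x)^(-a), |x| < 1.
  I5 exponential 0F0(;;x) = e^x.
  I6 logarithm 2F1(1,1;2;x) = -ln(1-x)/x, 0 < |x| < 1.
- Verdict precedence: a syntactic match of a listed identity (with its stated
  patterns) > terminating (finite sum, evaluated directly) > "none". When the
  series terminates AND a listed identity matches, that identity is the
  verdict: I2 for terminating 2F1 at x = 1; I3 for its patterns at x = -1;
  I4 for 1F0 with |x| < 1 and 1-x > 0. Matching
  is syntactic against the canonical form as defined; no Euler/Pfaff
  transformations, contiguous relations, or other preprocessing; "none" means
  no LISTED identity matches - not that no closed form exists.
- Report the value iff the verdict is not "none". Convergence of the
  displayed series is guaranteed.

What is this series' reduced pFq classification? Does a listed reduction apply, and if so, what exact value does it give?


With C = 1: the canonical form is 3F2(-3, -3/4, 6; -4/5, 2/3; 8/5). Verdict: terminating. (-3)_k vanishes past k = 3, leaving a 4-term sum, computed directly. Exact value: -2663/10.

Structural cue: t_0 = 1 here, and the denominator's factorial ratio (C = 1, x = 8/5) is a lower Pochhammer.
Term ratio: r(k) = (8/5) * (k-3) (k-3/4) (k+6) / [(k-4/5) (k+2/3) (k+1)] ; factor over Q: parameters, x = (8/5), and C = 1.


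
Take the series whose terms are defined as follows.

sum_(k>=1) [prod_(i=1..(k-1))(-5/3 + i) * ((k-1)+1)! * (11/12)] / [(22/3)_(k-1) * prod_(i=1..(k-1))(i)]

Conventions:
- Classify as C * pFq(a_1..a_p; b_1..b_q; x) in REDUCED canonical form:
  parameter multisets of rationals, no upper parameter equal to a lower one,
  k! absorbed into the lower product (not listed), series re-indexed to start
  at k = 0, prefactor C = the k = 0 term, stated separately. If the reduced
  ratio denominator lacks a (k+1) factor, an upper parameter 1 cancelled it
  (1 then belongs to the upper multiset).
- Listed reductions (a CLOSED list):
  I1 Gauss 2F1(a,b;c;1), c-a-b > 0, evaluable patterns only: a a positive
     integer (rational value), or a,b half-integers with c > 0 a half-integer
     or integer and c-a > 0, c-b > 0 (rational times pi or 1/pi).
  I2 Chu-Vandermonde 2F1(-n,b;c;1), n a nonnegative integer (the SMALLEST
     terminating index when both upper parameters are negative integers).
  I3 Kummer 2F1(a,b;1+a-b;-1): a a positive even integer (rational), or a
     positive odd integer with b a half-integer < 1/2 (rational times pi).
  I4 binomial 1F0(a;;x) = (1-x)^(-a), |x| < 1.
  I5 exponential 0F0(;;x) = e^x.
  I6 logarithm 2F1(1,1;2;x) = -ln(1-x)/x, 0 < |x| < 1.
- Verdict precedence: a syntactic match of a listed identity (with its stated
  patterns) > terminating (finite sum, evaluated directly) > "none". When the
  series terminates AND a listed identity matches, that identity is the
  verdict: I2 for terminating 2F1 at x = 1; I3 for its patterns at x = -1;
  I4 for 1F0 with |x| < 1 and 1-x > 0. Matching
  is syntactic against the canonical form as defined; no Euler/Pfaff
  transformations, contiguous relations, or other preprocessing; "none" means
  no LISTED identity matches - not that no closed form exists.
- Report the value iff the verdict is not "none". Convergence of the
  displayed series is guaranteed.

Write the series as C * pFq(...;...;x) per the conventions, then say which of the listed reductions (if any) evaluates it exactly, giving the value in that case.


With C = 11/12: the canonical form is 2F1(-2/3, 2; 22/3; 1). Verdict: this is Gauss's theorem (I1) (x = 1: the Gamma ratio telescopes since c-a-b = 6 > 0 and a = 2 in Z>0). Its exact value is 418/567.

Structural cue: x = 1 and the running product (prefactor 11/12) telescopes to a rising factorial.
Ratio: r(k) = 1 * (k-2/3) (k+2) / [(k+22/3) (k+1)] - poly over poly, x = 1 from leading terms; C = 11/12 at k = 0.


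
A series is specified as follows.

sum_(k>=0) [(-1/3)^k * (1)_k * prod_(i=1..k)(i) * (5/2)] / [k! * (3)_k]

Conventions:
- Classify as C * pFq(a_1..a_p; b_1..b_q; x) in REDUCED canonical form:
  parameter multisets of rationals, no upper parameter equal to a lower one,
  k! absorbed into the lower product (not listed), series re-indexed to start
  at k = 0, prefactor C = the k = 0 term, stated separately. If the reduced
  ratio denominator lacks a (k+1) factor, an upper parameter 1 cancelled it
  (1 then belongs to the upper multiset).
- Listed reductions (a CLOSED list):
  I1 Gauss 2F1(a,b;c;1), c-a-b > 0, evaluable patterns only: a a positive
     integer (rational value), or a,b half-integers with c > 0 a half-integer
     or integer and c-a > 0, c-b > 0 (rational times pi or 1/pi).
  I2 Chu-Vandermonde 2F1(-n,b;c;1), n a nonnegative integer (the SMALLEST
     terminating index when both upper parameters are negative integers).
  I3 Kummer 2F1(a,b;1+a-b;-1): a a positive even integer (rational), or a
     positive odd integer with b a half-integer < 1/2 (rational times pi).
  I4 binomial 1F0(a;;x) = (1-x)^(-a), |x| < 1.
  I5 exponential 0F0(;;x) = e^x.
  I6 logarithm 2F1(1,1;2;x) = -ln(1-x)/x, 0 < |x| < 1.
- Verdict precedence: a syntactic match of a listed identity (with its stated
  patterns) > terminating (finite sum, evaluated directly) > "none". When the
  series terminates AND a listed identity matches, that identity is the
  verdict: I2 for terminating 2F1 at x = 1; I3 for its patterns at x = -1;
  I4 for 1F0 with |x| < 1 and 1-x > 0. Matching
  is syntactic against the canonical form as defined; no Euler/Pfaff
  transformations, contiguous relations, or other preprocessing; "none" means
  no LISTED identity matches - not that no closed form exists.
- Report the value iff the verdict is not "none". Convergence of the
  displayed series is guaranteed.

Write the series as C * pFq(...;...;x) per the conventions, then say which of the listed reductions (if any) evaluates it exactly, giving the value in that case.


Canonical form: C = 5/2 times 2F1 with upper {1, 1}, lower {3}, x = -1/3. Verdict: none. No listed pattern accepts 2F1(1, 1; 3; -1/3).

First insight: t_0 being 5/2, the running product (C = 5/2) telescopes to a rising factorial.
Consecutive-term ratio: r(k) = (-1/3) * (k+1) (k+1) / [(k+3) (k+1)] ; factor over Q: parameters, x = (-1/3), and C = 5/2.


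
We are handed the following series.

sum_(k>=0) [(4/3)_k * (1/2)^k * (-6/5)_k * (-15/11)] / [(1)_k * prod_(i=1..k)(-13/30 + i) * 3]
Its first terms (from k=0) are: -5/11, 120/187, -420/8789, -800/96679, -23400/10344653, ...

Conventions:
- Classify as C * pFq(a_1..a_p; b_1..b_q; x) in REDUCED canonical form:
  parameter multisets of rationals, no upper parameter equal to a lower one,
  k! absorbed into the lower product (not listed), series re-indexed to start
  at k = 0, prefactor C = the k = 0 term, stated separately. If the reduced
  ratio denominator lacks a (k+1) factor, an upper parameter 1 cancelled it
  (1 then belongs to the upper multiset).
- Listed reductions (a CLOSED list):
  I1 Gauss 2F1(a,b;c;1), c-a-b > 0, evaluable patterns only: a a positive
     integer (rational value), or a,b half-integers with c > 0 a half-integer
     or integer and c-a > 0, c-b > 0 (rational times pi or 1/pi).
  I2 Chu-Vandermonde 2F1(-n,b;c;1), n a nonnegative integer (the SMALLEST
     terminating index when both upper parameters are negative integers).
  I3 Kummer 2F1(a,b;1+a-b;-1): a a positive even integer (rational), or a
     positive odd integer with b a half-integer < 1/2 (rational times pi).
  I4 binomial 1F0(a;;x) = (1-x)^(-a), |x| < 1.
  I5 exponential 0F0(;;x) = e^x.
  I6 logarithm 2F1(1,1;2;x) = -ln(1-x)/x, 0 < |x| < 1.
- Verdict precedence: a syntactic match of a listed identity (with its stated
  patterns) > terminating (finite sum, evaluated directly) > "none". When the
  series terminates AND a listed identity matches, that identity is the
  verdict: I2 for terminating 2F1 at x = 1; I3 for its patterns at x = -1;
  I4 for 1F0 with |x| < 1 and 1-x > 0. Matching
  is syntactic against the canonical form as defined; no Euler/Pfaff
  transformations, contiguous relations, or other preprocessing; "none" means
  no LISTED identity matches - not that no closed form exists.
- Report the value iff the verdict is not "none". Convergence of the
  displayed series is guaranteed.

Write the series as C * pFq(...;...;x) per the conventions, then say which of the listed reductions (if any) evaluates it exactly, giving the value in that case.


Prefactor -5/11, argument 1/2: 2F1 with upper {-6/5, 4/3} over lower {17/30}. Verdict: none (x = 1/2): each listed identity misses the multisets {-6/5, 4/3} ; {17/30}.

Key step: t_0 = -5/11 here, and the lower running product (C = -5/11) is a rising factorial.
Term ratio: r(k) = (1/2) * (k-6/5) (k+4/3) / [(k+17/30) (k+1)] - poly over poly, x = (1/2) from leading terms; C = -5/11 at k = 0.


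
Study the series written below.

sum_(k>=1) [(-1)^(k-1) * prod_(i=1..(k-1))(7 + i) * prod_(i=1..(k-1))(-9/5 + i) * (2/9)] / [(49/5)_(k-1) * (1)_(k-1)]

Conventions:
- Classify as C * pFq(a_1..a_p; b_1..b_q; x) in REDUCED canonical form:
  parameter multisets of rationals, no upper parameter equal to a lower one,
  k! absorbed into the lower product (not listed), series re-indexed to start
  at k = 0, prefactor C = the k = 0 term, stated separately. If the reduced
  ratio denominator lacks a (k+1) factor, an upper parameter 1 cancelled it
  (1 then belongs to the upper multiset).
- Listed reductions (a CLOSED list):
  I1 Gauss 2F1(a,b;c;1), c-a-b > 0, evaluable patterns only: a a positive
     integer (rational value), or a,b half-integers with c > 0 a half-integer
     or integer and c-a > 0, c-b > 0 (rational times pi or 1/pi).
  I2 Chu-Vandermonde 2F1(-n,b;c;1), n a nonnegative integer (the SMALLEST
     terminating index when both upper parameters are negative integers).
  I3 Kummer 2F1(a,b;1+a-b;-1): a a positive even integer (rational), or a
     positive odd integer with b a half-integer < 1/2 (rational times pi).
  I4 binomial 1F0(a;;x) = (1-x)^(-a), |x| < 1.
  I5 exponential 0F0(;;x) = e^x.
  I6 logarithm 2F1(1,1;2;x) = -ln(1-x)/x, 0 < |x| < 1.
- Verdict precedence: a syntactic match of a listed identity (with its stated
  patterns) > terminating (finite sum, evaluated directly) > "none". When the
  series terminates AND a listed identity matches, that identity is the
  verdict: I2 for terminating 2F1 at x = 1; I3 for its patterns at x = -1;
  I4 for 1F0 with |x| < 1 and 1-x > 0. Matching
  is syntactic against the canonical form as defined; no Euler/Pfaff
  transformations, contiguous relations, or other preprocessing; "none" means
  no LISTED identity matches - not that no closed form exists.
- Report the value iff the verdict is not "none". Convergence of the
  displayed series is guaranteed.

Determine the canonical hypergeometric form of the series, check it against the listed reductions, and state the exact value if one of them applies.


The series (x = -1) is 2F1: upper {-4/5, 8}, lower {49/5}, prefactor 2/9. Verdict at x = -1: Kummer's theorem (I3) matches (x = -1; c = 49/5 equals 1+a-b for upper {-4/5, 8}: listed pattern). Hence: 70499/196875.

Structural cue: t_0 = 2/9 here, and the running product (prefactor 2/9) telescopes to a rising factorial.
Adjacent-term ratio: r(k) = (-1) * (k-4/5) (k+8) / [(k+49/5) (k+1)] ; factor over Q: parameters, x = (-1), and C = 2/9.


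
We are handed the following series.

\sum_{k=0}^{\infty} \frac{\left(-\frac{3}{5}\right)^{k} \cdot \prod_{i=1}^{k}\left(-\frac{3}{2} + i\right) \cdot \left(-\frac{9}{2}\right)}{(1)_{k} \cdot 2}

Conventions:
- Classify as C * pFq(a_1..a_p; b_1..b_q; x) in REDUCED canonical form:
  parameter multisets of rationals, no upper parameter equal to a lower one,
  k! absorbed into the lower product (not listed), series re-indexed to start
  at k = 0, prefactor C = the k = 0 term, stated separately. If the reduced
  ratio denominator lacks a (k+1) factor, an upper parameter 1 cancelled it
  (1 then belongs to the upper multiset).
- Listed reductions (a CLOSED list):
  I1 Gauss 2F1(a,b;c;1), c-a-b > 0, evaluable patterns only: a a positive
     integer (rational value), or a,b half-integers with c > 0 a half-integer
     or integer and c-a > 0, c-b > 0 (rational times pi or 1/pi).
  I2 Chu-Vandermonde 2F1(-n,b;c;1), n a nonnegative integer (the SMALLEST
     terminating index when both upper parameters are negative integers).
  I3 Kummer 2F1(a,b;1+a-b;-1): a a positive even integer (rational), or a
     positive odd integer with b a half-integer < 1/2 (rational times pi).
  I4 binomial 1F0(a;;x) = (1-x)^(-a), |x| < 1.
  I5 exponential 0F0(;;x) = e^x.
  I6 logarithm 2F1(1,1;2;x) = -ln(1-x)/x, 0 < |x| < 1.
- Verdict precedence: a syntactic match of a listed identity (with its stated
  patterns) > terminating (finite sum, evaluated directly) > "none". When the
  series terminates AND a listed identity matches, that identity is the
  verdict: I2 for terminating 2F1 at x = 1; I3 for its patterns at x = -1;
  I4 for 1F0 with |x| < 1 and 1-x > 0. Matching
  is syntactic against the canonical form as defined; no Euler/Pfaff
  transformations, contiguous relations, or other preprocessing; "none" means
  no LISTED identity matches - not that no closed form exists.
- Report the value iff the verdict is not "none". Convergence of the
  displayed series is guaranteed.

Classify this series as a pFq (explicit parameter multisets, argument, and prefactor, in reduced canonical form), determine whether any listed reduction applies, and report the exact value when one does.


Canonical form: C = -\frac{9}{4} times 1F0 with upper {-\frac{1}{2}}, lower {-}, x = -\frac{3}{5}. Verdict: the I4 binomial reduction fires (the 1F0 binomial series: exponent 1/2, x = -\frac{3}{5}). Its exact value is \left(-\frac{9}{4}\right) \cdot \left(\frac{8}{5}\right)^{\frac{1}{2}}.

Key observation: x = -\frac{3}{5} and the running product (prefactor -9/4) telescopes to a rising factorial.
Ratio: r(k) = -\frac{3}{5} * (k-\frac{1}{2}) / [(k+1)] - poly over poly, x = -\frac{3}{5} from leading terms; C = -\frac{9}{4} at k = 0.


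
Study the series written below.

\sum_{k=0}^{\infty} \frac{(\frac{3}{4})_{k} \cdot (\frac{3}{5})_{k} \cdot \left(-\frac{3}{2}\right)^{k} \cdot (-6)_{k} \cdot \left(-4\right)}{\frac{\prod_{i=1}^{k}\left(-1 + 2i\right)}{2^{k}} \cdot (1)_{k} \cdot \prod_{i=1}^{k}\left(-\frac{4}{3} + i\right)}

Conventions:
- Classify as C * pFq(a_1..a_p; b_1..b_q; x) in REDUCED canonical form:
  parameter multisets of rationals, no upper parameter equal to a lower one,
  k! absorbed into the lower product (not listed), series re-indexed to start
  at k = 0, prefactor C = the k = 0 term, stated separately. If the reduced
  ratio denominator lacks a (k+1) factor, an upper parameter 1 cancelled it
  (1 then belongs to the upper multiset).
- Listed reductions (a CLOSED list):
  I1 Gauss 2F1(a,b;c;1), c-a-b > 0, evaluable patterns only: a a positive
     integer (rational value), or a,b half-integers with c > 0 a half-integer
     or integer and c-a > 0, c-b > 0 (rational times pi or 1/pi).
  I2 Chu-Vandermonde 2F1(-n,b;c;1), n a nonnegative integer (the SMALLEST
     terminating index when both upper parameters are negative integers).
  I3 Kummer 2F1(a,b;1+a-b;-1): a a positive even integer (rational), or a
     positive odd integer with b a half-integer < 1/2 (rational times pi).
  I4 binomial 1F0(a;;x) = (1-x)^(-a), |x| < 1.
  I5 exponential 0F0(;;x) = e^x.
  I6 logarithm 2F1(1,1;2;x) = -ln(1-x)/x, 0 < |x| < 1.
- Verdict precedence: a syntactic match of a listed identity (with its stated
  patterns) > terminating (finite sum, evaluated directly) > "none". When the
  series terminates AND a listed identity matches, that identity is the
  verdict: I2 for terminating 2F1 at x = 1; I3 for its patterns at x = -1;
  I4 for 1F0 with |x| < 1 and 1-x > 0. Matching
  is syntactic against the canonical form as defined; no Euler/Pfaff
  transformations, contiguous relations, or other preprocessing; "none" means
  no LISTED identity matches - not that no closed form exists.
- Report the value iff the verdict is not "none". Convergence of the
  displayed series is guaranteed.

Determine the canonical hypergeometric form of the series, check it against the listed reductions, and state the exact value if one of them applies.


x = -\frac{3}{2} here; the reduced form reads 3F2, upper {-6, \frac{3}{5}, \frac{3}{4}}, lower {-\frac{1}{3}, \frac{1}{2}}, C = -4. Verdict: terminating - the sum ends at index 6 because -6 is a negative integer; exact evaluation follows. Value: \frac{7156703577307}{440000000}.

Key step: t_0 = -4 here, and the lower running product (prefactor -4) is a rising factorial.
Adjacent-term ratio: r(k) = -\frac{3}{2} * (k-6) (k+\frac{3}{5}) (k+\frac{3}{4}) / [(k-\frac{1}{3}) (k+\frac{1}{2}) (k+1)] - poly over poly, x = -\frac{3}{2} from leading terms; C = -4 at k = 0.


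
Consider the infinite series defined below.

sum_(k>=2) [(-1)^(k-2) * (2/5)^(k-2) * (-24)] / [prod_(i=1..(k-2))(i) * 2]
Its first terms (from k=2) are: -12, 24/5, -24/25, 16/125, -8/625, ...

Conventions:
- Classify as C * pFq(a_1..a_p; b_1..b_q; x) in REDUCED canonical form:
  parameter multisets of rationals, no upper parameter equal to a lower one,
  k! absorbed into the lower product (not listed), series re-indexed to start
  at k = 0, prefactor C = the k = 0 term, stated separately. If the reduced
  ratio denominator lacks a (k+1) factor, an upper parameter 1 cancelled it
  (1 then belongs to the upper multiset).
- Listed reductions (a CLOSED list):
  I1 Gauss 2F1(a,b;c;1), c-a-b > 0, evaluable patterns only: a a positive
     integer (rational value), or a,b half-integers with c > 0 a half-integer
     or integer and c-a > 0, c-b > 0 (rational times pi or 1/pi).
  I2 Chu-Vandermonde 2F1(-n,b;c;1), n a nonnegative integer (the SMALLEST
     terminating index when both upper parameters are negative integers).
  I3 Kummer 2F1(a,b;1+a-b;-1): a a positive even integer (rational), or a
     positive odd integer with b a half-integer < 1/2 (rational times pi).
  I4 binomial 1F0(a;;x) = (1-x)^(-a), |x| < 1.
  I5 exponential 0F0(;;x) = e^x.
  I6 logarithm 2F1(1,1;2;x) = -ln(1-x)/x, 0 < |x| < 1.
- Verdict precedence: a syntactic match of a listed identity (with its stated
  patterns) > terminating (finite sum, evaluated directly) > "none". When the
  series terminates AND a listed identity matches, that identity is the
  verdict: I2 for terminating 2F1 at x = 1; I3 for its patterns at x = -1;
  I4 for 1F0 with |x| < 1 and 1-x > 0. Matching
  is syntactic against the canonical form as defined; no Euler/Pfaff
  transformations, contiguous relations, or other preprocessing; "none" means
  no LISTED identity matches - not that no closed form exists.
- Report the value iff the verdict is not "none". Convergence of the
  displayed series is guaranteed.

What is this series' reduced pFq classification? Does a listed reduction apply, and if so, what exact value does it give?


At argument -2/5: a 0F0 with upper {-}, lower {-}, scaled by C = -12. Verdict at x = -2/5: the I5 exponential reduction matches (the 0F0 exponential series at x = -2/5). Hence: (-12) * e^(-2/5).

Structural cue: with t_0 = -12, the product of the first k integers (C = -12) is k!.
Adjacent-term ratio: r(k) = (-2/5) * 1 / [(k+1)] - poly over poly, x = (-2/5) from leading terms; C = -12 at k = 0.


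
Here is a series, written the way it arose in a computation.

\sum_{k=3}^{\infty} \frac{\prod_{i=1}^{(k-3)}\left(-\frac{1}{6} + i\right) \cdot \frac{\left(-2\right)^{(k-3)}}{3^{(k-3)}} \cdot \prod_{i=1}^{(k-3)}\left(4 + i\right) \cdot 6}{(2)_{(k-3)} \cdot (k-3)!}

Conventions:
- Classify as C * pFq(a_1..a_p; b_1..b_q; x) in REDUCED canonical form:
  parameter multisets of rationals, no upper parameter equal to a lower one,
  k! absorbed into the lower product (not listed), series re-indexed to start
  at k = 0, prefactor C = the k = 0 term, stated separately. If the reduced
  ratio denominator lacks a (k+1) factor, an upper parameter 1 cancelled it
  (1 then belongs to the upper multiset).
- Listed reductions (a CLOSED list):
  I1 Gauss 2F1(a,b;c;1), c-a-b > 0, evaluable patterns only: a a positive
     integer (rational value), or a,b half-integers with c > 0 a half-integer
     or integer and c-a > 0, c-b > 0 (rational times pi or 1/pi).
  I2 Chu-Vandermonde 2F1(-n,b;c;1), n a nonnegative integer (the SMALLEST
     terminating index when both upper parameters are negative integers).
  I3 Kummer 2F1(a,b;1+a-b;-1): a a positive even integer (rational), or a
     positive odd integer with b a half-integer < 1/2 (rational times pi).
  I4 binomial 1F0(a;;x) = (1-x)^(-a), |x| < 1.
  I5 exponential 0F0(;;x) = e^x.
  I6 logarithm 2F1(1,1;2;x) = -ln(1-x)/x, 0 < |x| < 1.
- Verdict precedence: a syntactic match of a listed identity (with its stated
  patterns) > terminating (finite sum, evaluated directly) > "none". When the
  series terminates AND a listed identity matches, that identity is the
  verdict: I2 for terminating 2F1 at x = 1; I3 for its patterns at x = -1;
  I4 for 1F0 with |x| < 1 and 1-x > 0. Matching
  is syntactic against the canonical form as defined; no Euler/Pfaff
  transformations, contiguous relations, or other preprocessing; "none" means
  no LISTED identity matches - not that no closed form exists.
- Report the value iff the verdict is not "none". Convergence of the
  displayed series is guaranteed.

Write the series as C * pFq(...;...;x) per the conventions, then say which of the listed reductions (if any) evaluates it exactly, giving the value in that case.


Canonical form: C = 6 times 2F1 with upper {\frac{5}{6}, 5}, lower {2}, x = -\frac{2}{3}. Verdict: no listed reduction: x = -\frac{2}{3} and upper {\frac{5}{6}, 5} fail every I1-I6 pattern.

Key step: from the first term 6: the running product (C = 6) telescopes to a rising factorial.
Adjacent-term ratio: r(k) = -\frac{2}{3} * (k+\frac{5}{6}) (k+5) / [(k+2) (k+1)] - rational; roots negated = parameters, x = -\frac{2}{3}, C = 6.


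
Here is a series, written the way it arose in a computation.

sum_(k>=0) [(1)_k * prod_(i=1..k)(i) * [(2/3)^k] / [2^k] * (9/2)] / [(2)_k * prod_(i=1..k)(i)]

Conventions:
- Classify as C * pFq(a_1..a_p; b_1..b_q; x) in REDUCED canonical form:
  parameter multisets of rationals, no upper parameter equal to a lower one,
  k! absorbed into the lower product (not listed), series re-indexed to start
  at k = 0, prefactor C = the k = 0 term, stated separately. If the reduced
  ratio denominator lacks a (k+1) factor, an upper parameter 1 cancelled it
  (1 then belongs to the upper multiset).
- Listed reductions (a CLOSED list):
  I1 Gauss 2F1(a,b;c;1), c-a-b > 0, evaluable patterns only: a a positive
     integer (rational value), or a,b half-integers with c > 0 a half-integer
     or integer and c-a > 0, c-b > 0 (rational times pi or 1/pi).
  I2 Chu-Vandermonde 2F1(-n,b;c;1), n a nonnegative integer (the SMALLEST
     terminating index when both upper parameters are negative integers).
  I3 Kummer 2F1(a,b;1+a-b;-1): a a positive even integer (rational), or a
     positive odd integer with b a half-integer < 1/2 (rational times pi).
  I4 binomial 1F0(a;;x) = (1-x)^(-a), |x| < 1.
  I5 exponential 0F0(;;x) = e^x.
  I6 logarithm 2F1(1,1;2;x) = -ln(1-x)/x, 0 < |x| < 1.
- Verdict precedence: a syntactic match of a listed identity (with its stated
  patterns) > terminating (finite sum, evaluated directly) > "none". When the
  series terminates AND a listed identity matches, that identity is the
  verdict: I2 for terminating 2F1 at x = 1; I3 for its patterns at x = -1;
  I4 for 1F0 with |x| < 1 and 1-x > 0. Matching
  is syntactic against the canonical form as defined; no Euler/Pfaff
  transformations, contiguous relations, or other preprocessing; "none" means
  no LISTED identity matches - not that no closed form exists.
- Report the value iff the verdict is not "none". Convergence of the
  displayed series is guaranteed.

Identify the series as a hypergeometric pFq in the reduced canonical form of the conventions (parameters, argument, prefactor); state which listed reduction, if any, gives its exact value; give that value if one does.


Reduced: x = 1/3, 2F1, upper = {1, 1}, lower = {2}, C = 9/2. Verdict: the I6 logarithm reduction matches (the logarithm: parameters (1,1;2), x = 1/3). Value: (-27/2) * ln(2/3).

Structural cue: t_0 being 9/2, the running product (C = 9/2) telescopes to a rising factorial.
Adjacent-term ratio: r(k) = (1/3) * (k+1) (k+1) / [(k+2) (k+1)] ; factor over Q: parameters, x = (1/3), and C = 9/2.


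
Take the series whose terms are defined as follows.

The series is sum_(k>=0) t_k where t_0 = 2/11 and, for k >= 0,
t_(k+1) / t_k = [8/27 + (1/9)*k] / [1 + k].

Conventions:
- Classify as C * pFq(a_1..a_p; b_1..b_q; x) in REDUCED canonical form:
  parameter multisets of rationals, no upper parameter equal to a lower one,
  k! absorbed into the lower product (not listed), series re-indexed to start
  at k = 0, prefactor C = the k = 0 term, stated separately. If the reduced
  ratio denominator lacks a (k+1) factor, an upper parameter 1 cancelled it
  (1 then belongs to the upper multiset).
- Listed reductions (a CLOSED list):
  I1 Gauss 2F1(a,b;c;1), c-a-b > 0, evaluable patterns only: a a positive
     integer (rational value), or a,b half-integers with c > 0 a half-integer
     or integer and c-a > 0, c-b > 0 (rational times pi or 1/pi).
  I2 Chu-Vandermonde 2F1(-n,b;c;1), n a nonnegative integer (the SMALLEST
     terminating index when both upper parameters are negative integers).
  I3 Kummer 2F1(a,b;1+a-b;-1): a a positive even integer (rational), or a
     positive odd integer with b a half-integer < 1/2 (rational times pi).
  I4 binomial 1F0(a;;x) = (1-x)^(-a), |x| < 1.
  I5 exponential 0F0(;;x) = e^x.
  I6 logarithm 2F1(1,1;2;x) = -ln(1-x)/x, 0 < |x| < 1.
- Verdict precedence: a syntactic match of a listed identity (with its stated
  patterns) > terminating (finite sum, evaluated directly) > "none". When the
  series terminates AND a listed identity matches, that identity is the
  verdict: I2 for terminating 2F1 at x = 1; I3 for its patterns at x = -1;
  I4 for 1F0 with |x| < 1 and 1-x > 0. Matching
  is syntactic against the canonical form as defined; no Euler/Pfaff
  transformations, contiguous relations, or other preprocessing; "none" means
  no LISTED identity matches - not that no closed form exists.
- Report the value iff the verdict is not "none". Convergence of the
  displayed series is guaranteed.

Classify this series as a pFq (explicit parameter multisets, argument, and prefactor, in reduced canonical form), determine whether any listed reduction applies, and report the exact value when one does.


x = 1/9 here; the reduced form reads 1F0, upper {8/3}, lower {-}, C = 2/11. Verdict: binomial (I4) applies (the 1F0 binomial series: exponent -8/3, x = 1/9). Sum: (2/11) * (8/9)^(-8/3).

The tell: with t_0 = 2/11, factor the ratio over Q (C = 2/11): negated roots = parameters.
Ratio: r(k) = (1/9) * (k+8/3) / [(k+1)] - rational; roots negated = parameters, x = (1/9), C = 2/11.


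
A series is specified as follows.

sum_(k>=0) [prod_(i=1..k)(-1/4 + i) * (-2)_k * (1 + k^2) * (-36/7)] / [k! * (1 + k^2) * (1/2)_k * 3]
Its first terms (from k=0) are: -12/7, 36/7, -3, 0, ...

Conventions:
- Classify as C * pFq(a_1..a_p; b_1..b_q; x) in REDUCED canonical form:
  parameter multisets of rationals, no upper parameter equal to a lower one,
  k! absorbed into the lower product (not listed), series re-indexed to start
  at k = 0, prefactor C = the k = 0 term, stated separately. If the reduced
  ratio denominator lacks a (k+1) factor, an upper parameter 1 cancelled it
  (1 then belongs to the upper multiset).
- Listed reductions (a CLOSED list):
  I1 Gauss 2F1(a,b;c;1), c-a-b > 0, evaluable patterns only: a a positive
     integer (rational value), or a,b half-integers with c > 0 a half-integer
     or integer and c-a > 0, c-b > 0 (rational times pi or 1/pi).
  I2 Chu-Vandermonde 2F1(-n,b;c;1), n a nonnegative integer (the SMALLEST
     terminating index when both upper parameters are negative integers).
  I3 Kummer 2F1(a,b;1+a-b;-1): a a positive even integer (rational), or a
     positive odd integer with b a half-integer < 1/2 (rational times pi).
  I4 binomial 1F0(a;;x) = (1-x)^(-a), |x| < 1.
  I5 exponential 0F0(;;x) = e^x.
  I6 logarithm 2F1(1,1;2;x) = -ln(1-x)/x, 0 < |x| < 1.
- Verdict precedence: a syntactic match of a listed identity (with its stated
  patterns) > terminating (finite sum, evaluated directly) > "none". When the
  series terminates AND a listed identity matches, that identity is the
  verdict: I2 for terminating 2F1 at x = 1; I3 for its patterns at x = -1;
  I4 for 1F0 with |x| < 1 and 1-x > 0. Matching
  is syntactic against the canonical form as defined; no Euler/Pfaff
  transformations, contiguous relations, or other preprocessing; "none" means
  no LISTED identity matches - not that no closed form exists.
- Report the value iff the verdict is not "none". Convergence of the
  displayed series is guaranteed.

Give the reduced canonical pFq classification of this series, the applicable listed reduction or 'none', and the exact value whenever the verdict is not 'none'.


This is -12/7 * 2F1(-2, 3/4; 1/2; 1) in reduced canonical form. Verdict at x = 1: the Chu-Vandermonde identity I2 matches (terminating 2F1 at x = 1 with n = 2, b = 3/4, c = 1/2). Hence: 3/7.

The tell: t_0 = -12/7 here, and the running product (C = -12/7) telescopes to a rising factorial.
Term ratio: r(k) = 1 * (k-2) (k+3/4) / [(k+1/2) (k+1)] - poly over poly, x = 1 from leading terms; C = -12/7 at k = 0.


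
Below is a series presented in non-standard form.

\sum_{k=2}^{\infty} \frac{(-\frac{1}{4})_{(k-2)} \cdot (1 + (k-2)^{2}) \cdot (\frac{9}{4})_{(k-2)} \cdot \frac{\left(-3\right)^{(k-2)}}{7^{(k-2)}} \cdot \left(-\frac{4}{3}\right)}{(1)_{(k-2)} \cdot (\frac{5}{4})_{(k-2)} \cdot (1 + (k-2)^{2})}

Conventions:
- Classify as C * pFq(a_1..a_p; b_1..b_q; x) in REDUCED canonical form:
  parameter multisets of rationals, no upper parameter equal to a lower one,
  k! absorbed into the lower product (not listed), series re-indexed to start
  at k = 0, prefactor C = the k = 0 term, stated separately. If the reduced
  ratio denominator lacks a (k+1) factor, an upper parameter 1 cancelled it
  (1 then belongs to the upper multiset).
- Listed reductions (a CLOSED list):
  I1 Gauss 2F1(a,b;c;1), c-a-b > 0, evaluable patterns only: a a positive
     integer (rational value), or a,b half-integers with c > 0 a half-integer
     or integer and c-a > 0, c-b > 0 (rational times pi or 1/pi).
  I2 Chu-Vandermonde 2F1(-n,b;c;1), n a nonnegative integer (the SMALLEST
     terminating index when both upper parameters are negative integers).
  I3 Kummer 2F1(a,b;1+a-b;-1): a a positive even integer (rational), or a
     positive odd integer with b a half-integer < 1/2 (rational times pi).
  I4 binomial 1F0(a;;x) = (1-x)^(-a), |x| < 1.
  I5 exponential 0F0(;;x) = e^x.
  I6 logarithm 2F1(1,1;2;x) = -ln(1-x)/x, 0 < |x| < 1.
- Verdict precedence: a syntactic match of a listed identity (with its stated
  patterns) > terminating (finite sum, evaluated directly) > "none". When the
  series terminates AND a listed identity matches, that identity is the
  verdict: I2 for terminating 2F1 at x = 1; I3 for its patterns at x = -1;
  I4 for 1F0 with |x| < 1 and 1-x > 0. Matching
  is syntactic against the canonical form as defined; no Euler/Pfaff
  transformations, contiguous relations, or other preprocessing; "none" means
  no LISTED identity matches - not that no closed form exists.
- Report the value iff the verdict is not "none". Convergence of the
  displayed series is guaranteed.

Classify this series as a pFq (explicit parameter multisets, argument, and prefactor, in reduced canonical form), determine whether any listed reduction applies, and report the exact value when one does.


This is -\frac{4}{3} * 2F1(-\frac{1}{4}, \frac{9}{4}; \frac{5}{4}; -\frac{3}{7}) in reduced canonical form. Verdict: none here - no I1-I6 shape fits x = -\frac{3}{7} with lower {\frac{5}{4}}.

First insight: t_0 being -\frac{4}{3}, the two geometric factors (C = -4/3) combine into one argument.
Consecutive-term ratio: r(k) = -\frac{3}{7} * (k-\frac{1}{4}) (k+\frac{9}{4}) / [(k+\frac{5}{4}) (k+1)] - rational; roots negated = parameters, x = -\frac{3}{7}, C = -\frac{4}{3}.


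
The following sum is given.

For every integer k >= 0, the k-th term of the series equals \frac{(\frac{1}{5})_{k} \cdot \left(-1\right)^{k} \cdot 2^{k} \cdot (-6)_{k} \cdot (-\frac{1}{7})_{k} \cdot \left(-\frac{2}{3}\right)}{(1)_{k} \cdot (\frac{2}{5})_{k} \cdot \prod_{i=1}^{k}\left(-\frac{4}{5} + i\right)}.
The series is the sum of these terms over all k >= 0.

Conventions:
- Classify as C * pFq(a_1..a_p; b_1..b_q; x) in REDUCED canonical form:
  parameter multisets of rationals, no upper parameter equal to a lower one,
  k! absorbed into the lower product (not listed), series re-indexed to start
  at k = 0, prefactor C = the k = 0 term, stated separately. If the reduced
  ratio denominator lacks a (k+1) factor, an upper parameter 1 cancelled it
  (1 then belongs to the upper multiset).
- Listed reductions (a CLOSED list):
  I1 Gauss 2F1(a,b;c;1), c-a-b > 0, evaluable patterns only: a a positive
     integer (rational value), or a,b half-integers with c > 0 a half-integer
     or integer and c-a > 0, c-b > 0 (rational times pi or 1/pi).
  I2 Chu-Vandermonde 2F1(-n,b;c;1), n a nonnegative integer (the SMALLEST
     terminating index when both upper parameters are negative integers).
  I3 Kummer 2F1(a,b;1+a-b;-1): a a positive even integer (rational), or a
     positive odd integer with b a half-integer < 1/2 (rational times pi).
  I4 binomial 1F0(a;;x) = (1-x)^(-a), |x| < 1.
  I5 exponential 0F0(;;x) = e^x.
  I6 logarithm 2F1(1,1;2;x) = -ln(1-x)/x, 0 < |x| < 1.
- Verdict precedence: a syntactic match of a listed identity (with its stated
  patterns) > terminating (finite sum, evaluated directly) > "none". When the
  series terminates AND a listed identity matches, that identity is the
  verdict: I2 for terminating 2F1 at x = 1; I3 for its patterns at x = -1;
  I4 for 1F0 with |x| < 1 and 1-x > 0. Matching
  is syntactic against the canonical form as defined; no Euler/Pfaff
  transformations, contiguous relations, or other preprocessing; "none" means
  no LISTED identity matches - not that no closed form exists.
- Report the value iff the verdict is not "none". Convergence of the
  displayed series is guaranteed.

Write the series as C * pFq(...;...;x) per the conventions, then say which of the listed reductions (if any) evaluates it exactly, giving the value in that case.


x = -2 here; the reduced form reads 2F1, upper {-6, -\frac{1}{7}}, lower {\frac{2}{5}}, C = -\frac{2}{3}. Verdict: terminating - upper -6 stops the sum at k = 6; the 7 terms are added exactly. Exact value: \frac{3043884518}{42000693}.

Key observation: x = -2 and the lower running product (C = -2/3, x = -2) is a rising factorial.
Adjacent-term ratio: r(k) = -2 * (k-6) (k-\frac{1}{7}) / [(k+\frac{2}{5}) (k+1)] - poly over poly, x = -2 from leading terms; C = -\frac{2}{3} at k = 0.
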